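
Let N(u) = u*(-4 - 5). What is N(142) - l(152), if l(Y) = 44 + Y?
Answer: -1474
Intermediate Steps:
N(u) = -9*u (N(u) = u*(-9) = -9*u)
N(142) - l(152) = -9*142 - (44 + 152) = -1278 - 1*196 = -1278 - 196 = -1474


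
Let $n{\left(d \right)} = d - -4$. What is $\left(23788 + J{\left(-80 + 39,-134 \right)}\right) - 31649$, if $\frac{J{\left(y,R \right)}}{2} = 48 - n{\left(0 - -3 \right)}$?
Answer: $-7779$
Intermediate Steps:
$n{\left(d \right)} = 4 + d$ ($n{\left(d \right)} = d + 4 = 4 + d$)
$J{\left(y,R \right)} = 82$ ($J{\left(y,R \right)} = 2 \left(48 - \left(4 + \left(0 - -3\right)\right)\right) = 2 \left(48 - \left(4 + \left(0 + 3\right)\right)\right) = 2 \left(48 - \left(4 + 3\right)\right) = 2 \left(48 - 7\right) = 2 \cdot 41 = 82$)
$\left(23788 + J{\left(-80 + 39,-134 \right)}\right) - 31649 = \left(23788 + 82\right) - 31649 = 23870 - 31649 = -7779$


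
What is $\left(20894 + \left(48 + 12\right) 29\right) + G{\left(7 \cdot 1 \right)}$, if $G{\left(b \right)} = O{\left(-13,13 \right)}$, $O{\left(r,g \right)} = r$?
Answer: $22621$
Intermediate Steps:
$G{\left(b \right)} = -13$
$\left(20894 + \left(48 + 12\right) 29\right) + G{\left(7 \cdot 1 \right)} = \left(20894 + \left(48 + 12\right) 29\right) - 13 = \left(20894 + 60 \cdot 29\right) - 13 = \left(20894 + 1740\right) - 13 = 22634 - 13 = 22621$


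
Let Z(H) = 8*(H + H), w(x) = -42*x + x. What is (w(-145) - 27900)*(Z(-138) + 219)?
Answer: 43668495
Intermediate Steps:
w(x) = -41*x
Z(H) = 16*H (Z(H) = 8*(2*H) = 16*H)
(w(-145) - 27900)*(Z(-138) + 219) = (-41*(-145) - 27900)*(16*(-138) + 219) = (5945 - 27900)*(-2208 + 219) = -21955*(-1989) = 43668495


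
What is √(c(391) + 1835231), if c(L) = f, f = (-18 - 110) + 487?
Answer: √1835590 ≈ 1354.8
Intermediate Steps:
f = 359 (f = -128 + 487 = 359)
c(L) = 359
√(c(391) + 1835231) = √(359 + 1835231) = √1835590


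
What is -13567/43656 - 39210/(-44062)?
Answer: 556981303/961785336 ≈ 0.57911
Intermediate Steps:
-13567/43656 - 39210/(-44062) = -13567*1/43656 - 39210*(-1/44062) = -13567/43656 + 19605/22031 = 556981303/961785336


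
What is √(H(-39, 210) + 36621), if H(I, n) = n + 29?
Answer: 2*√9215 ≈ 191.99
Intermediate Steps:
H(I, n) = 29 + n
√(H(-39, 210) + 36621) = √((29 + 210) + 36621) = √(239 + 36621) = √36860 = 2*√9215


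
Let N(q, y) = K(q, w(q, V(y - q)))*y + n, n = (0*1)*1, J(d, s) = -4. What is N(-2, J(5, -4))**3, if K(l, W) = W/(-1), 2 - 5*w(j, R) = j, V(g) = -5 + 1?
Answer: 4096/125 ≈ 32.768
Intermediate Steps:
V(g) = -4
w(j, R) = 2/5 - j/5
K(l, W) = -W (K(l, W) = W*(-1) = -W)
n = 0 (n = 0*1 = 0)
N(q, y) = y*(-2/5 + q/5) (N(q, y) = (-(2/5 - q/5))*y + 0 = (-2/5 + q/5)*y + 0 = y*(-2/5 + q/5) + 0 = y*(-2/5 + q/5))
N(-2, J(5, -4))**3 = ((1/5)*(-4)*(-2 - 2))**3 = ((1/5)*(-4)*(-4))**3 = (16/5)**3 = 4096/125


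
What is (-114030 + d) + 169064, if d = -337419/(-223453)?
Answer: 12297849821/223453 ≈ 55036.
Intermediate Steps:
d = 337419/223453 (d = -337419*(-1/223453) = 337419/223453 ≈ 1.5100)
(-114030 + d) + 169064 = (-114030 + 337419/223453) + 169064 = -25480008171/223453 + 169064 = 12297849821/223453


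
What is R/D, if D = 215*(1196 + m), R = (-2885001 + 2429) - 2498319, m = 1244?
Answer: -125137/12200 ≈ -10.257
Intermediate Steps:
R = -5380891 (R = -2882572 - 2498319 = -5380891)
D = 524600 (D = 215*(1196 + 1244) = 215*2440 = 524600)
R/D = -5380891/524600 = -5380891*1/524600 = -125137/12200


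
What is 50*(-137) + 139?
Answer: -6711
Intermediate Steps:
50*(-137) + 139 = -6850 + 139 = -6711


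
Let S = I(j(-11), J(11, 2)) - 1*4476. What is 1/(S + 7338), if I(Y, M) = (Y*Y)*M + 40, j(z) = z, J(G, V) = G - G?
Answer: 1/2902 ≈ 0.00034459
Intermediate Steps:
J(G, V) = 0
I(Y, M) = 40 + M*Y² (I(Y, M) = Y²*M + 40 = M*Y² + 40 = 40 + M*Y²)
S = -4436 (S = (40 + 0*(-11)²) - 1*4476 = (40 + 0*121) - 4476 = (40 + 0) - 4476 = 40 - 4476 = -4436)
1/(S + 7338) = 1/(-4436 + 7338) = 1/2902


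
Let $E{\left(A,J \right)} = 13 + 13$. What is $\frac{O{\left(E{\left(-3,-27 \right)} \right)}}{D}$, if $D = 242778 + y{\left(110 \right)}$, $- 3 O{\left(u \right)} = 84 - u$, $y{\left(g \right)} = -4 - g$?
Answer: $- \frac{29}{363996} \approx -7.9671 \cdot 10^{-5}$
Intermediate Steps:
$E{\left(A,J \right)} = 26$
$O{\left(u \right)} = -28 + \frac{u}{3}$ ($O{\left(u \right)} = - \frac{84 - u}{3} = -28 + \frac{u}{3}$)
$D = 242664$ ($D = 242778 - 114 = 242664$)
$\frac{O{\left(E{\left(-3,-27 \right)} \right)}}{D} = \frac{-28 + \frac{1}{3} \cdot 26}{242664} = \left(-28 + \frac{26}{3}\right) \frac{1}{242664} = \left(- \frac{58}{3}\right) \frac{1}{242664} = - \frac{29}{363996}$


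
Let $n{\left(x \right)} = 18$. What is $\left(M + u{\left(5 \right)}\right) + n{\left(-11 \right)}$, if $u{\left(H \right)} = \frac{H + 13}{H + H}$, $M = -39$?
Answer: $- \frac{96}{5} \approx -19.2$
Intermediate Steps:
$u{\left(H \right)} = \frac{13 + H}{2 H}$
$\left(M + u{\left(5 \right)}\right) + n{\left(-11 \right)} = \left(-39 + \frac{13 + 5}{2 \cdot 5}\right) + 18 = \left(-39 + \frac{1}{2} \cdot \frac{1}{5} \cdot 18\right) + 18 = \left(-39 + \frac{9}{5}\right) + 18 = - \frac{186}{5} + 18 = - \frac{96}{5}$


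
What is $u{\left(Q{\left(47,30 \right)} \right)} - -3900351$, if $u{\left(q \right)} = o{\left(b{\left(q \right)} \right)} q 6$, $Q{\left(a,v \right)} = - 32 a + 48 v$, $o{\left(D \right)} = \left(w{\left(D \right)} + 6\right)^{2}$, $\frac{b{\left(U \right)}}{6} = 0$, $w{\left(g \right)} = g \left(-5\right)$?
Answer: $3886527$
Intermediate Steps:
$w{\left(g \right)} = - 5 g$
$b{\left(U \right)} = 0$ ($b{\left(U \right)} = 6 \cdot 0 = 0$)
$o{\left(D \right)} = \left(6 - 5 D\right)^{2}$ ($o{\left(D \right)} = \left(- 5 D + 6\right)^{2} = \left(6 - 5 D\right)^{2}$)
$u{\left(q \right)} = 216 q$ ($u{\left(q \right)} = \left(-6 + 5 \cdot 0\right)^{2} q 6 = \left(-6 + 0\right)^{2} q 6 = \left(-6\right)^{2} q 6 = 36 q 6 = 216 q$)
$u{\left(Q{\left(47,30 \right)} \right)} - -3900351 = 216 \left(\left(-32\right) 47 + 48 \cdot 30\right) - -3900351 = 216 \left(-1504 + 1440\right) + 3900351 = 216 \left(-64\right) + 3900351 = -13824 + 3900351 = 3886527$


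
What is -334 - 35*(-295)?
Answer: 9991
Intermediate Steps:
-334 - 35*(-295) = -334 + 10325 = 9991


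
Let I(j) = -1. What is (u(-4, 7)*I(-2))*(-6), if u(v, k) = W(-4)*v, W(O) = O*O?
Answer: -384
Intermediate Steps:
W(O) = O**2
u(v, k) = 16*v (u(v, k) = (-4)**2*v = 16*v)
(u(-4, 7)*I(-2))*(-6) = ((16*(-4))*(-1))*(-6) = -64*(-1)*(-6) = 64*(-6) = -384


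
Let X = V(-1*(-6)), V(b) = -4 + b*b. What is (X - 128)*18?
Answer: -1728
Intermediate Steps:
V(b) = -4 + b**2
X = 32 (X = -4 + (-1*(-6))**2 = -4 + 6**2 = -4 + 36 = 32)
(X - 128)*18 = (32 - 128)*18 = -96*18 = -1728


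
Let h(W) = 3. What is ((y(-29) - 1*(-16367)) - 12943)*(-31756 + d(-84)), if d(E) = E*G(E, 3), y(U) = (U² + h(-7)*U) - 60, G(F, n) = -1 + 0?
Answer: -130425296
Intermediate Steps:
G(F, n) = -1
y(U) = -60 + U² + 3*U (y(U) = (U² + 3*U) - 60 = -60 + U² + 3*U)
d(E) = -E (d(E) = E*(-1) = -E)
((y(-29) - 1*(-16367)) - 12943)*(-31756 + d(-84)) = (((-60 + (-29)² + 3*(-29)) - 1*(-16367)) - 12943)*(-31756 - 1*(-84)) = (((-60 + 841 - 87) + 16367) - 12943)*(-31756 + 84) = ((694 + 16367) - 12943)*(-31672) = (17061 - 12943)*(-31672) = 4118*(-31672) = -130425296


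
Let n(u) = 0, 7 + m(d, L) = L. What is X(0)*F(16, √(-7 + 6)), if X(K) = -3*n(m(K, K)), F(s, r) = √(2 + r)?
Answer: 0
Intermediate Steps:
m(d, L) = -7 + L
X(K) = 0 (X(K) = -3*0 = 0)
X(0)*F(16, √(-7 + 6)) = 0*√(2 + √(-7 + 6)) = 0*√(2 + √(-1)) = 0*√(2 + I) = 0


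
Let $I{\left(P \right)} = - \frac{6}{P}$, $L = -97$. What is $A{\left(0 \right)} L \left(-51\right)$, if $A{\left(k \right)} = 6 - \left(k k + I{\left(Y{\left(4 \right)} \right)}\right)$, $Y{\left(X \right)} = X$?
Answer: $\frac{74205}{2} \approx 37103.0$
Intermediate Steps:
$I{\left(P \right)} = - \frac{6}{P}$
$A{\left(k \right)} = \frac{15}{2} - k^{2}$ ($A{\left(k \right)} = 6 - \left(k k - \frac{6}{4}\right) = 6 - \left(k^{2} - \frac{3}{2}\right) = 6 - \left(- \frac{3}{2} + k^{2}\right) = \frac{15}{2} - k^{2}$)
$A{\left(0 \right)} L \left(-51\right) = \left(\frac{15}{2} - 0^{2}\right) \left(-97\right) \left(-51\right) = \left(\frac{15}{2} - 0\right) \left(-97\right) \left(-51\right) = \left(\frac{15}{2} + 0\right) \left(-97\right) \left(-51\right) = \frac{15}{2} \left(-97\right) \left(-51\right) = \left(- \frac{1455}{2}\right) \left(-51\right) = \frac{74205}{2}$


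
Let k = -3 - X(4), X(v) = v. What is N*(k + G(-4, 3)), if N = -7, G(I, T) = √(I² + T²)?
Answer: 14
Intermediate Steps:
k = -7 (k = -3 - 1*4 = -3 - 4 = -7)
N*(k + G(-4, 3)) = -7*(-7 + √((-4)² + 3²)) = -7*(-7 + √(16 + 9)) = -7*(-7 + √25) = -7*(-7 + 5) = -7*(-2) = 14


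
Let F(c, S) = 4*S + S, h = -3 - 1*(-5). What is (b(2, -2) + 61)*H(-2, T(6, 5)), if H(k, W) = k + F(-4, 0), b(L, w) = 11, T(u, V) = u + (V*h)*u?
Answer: -144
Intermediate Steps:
h = 2 (h = -3 + 5 = 2)
T(u, V) = u + 2*V*u (T(u, V) = u + (V*2)*u = u + (2*V)*u = u + 2*V*u)
F(c, S) = 5*S
H(k, W) = k (H(k, W) = k + 5*0 = k + 0 = k)
(b(2, -2) + 61)*H(-2, T(6, 5)) = (11 + 61)*(-2) = 72*(-2) = -144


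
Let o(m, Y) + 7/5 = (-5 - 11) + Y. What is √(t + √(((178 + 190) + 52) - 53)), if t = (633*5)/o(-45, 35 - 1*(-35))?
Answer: √(4161975 + 69169*√367)/263 ≈ 8.9066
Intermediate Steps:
o(m, Y) = -87/5 + Y (o(m, Y) = -7/5 + ((-5 - 11) + Y) = -7/5 + (-16 + Y) = -87/5 + Y)
t = 15825/263 (t = (633*5)/(-87/5 + (35 - 1*(-35))) = 3165/(-87/5 + (35 + 35)) = 3165/(-87/5 + 70) = 3165/(263/5) = 3165*(5/263) = 15825/263 ≈ 60.171)
√(t + √(((178 + 190) + 52) - 53)) = √(15825/263 + √(((178 + 190) + 52) - 53)) = √(15825/263 + √((368 + 52) - 53)) = √(15825/263 + √(420 - 53)) = √(15825/263 + √367)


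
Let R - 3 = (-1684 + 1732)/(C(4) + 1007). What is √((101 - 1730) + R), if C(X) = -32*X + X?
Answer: I*√1267731930/883 ≈ 40.323*I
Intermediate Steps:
C(X) = -31*X
R = 2697/883 (R = 3 + (-1684 + 1732)/(-31*4 + 1007) = 3 + 48/(-124 + 1007) = 3 + 48/883 = 2697/883 ≈ 3.0544)
√((101 - 1730) + R) = √((101 - 1730) + 2697/883) = √(-1629 + 2697/883) = √(-1435710/883) = I*√1267731930/883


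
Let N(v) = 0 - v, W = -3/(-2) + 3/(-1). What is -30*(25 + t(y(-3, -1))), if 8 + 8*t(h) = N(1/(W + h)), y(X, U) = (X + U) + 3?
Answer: -1443/2 ≈ -721.50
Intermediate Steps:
y(X, U) = 3 + U + X (y(X, U) = (U + X) + 3 = 3 + U + X)
W = -3/2 (W = -3*(-1/2) + 3*(-1) = 3/2 - 3 = -3/2 ≈ -1.5000)
N(v) = -v
t(h) = -1 - 1/(8*(-3/2 + h)) (t(h) = -1 + (-1/(-3/2 + h))/8 = -1 - 1/(8*(-3/2 + h)))
-30*(25 + t(y(-3, -1))) = -30*(25 + (11 - 8*(3 - 1 - 3))/(4*(-3 + 2*(3 - 1 - 3)))) = -30*(25 + (11 - 8*(-1))/(4*(-3 + 2*(-1)))) = -30*(25 + (11 + 8)/(4*(-3 - 2))) = -30*(25 + (1/4)*19/(-5)) = -30*(25 + (1/4)*(-1/5)*19) = -30*(25 - 19/20) = -30*481/20 = -1443/2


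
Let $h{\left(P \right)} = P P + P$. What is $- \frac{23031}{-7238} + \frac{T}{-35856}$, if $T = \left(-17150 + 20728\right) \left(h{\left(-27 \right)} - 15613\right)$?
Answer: $\frac{96746094085}{64881432} \approx 1491.1$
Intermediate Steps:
$h{\left(P \right)} = P + P^{2}$ ($h{\left(P \right)} = P^{2} + P = P + P^{2}$)
$T = -53351558$ ($T = \left(-17150 + 20728\right) \left(- 27 \left(1 - 27\right) - 15613\right) = 3578 \left(\left(-27\right) \left(-26\right) - 15613\right) = 3578 \left(702 - 15613\right) = 3578 \left(-14911\right) = -53351558$)
$- \frac{23031}{-7238} + \frac{T}{-35856} = - \frac{23031}{-7238} - \frac{53351558}{-35856} = \left(-23031\right) \left(- \frac{1}{7238}\right) - - \frac{26675779}{17928} = \frac{23031}{7238} + \frac{26675779}{17928} = \frac{96746094085}{64881432}$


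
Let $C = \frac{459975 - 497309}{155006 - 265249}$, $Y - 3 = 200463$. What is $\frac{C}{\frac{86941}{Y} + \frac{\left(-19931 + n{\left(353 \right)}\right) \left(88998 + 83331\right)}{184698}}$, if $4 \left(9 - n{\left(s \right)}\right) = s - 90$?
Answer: $- \frac{1415582525808}{77952792408985201} \approx -1.8159 \cdot 10^{-5}$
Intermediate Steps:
$Y = 200466$ ($Y = 3 + 200463 = 200466$)
$n{\left(s \right)} = \frac{63}{2} - \frac{s}{4}$ ($n{\left(s \right)} = 9 - \frac{s - 90}{4} = 9 - \frac{-90 + s}{4} = 9 - \left(- \frac{45}{2} + \frac{s}{4}\right) = \frac{63}{2} - \frac{s}{4}$)
$C = \frac{37334}{110243}$ ($C = - \frac{37334}{-110243} = \left(-37334\right) \left(- \frac{1}{110243}\right) = \frac{37334}{110243} \approx 0.33865$)
$\frac{C}{\frac{86941}{Y} + \frac{\left(-19931 + n{\left(353 \right)}\right) \left(88998 + 83331\right)}{184698}} = \frac{37334}{110243 \left(\frac{86941}{200466} + \frac{\left(-19931 + \left(\frac{63}{2} - \frac{353}{4}\right)\right) \left(88998 + 83331\right)}{184698}\right)} = \frac{37334}{110243 \left(86941 \cdot \frac{1}{200466} + \left(-19931 + \left(\frac{63}{2} - \frac{353}{4}\right)\right) 172329 \cdot \frac{1}{184698}\right)} = \frac{37334}{110243 \left(\frac{86941}{200466} + \left(-19931 - \frac{227}{4}\right) 172329 \cdot \frac{1}{184698}\right)} = \frac{37334}{110243 \left(\frac{86941}{200466} + \left(- \frac{79951}{4}\right) 172329 \cdot \frac{1}{184698}\right)} = \frac{37334}{110243 \left(\frac{86941}{200466} - \frac{148149203}{7944}\right)} = \frac{37334}{110243 \left(- \frac{4949697911549}{265416984}\right)} = \frac{37334}{110243} \left(- \frac{265416984}{4949697911549}\right) = - \frac{1415582525808}{77952792408985201}$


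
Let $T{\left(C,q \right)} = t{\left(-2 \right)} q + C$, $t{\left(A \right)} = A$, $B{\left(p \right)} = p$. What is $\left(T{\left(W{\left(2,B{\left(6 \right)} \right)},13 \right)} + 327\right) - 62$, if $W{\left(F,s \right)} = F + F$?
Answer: $243$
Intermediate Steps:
$W{\left(F,s \right)} = 2 F$
$T{\left(C,q \right)} = C - 2 q$ ($T{\left(C,q \right)} = - 2 q + C = C - 2 q$)
$\left(T{\left(W{\left(2,B{\left(6 \right)} \right)},13 \right)} + 327\right) - 62 = \left(\left(2 \cdot 2 - 26\right) + 327\right) - 62 = \left(\left(4 - 26\right) + 327\right) - 62 = \left(-22 + 327\right) - 62 = 305 - 62 = 243$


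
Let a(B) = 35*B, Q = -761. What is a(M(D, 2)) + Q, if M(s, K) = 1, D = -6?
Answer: -726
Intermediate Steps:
a(M(D, 2)) + Q = 35*1 - 761 = 35 - 761 = -726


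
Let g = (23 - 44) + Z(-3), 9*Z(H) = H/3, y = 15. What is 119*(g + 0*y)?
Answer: -22610/9 ≈ -2512.2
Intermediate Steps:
Z(H) = H/27 (Z(H) = (H/3)/9 = H/27)
g = -190/9 (g = (23 - 44) + (1/27)*(-3) = -21 - ⅑ = -190/9 ≈ -21.111)
119*(g + 0*y) = 119*(-190/9 + 0*15) = 119*(-190/9 + 0) = 119*(-190/9) = -22610/9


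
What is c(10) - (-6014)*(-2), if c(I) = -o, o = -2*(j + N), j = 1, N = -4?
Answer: -12034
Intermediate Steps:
o = 6 (o = -2*(1 - 4) = -2*(-3) = 6)
c(I) = -6 (c(I) = -1*6 = -6)
c(10) - (-6014)*(-2) = -6 - (-6014)*(-2) = -6 - 194*62 = -6 - 12028 = -12034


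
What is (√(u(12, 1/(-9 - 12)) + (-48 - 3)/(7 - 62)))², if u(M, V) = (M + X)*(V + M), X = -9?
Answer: 14162/385 ≈ 36.784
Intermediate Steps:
u(M, V) = (-9 + M)*(M + V) (u(M, V) = (M - 9)*(V + M) = (-9 + M)*(M + V))
(√(u(12, 1/(-9 - 12)) + (-48 - 3)/(7 - 62)))² = (√((12² - 9*12 - 9/(-9 - 12) + 12/(-9 - 12)) + (-48 - 3)/(7 - 62)))² = (√((144 - 108 - 9/(-21) + 12/(-21)) - 51/(-55)))² = (√((144 - 108 - 9*(-1/21) + 12*(-1/21)) - 51*(-1/55)))² = (√((144 - 108 + 3/7 - 4/7) + 51/55))² = (√(251/7 + 51/55))² = (√(14162/385))² = (√5452370/385)² = 14162/385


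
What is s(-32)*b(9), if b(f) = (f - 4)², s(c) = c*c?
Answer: 25600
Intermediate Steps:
s(c) = c²
b(f) = (-4 + f)²
s(-32)*b(9) = (-32)²*(-4 + 9)² = 1024*5² = 1024*25 = 25600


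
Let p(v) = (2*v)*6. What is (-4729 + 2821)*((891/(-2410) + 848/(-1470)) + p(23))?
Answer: -6197385930/11809 ≈ -5.2480e+5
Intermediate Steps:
p(v) = 12*v
(-4729 + 2821)*((891/(-2410) + 848/(-1470)) + p(23)) = (-4729 + 2821)*((891/(-2410) + 848/(-1470)) + 12*23) = -1908*((891*(-1/2410) + 848*(-1/1470)) + 276) = -1908*((-891/2410 - 424/735) + 276) = -1908*(-67069/70854 + 276) = -1908*19488635/70854 = -6197385930/11809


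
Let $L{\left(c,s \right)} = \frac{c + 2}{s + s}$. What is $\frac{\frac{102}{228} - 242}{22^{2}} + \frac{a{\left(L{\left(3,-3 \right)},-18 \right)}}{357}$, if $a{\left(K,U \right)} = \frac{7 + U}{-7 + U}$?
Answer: $- \frac{81720263}{164148600} \approx -0.49784$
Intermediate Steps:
$L{\left(c,s \right)} = \frac{2 + c}{2 s}$
$a{\left(K,U \right)} = \frac{7 + U}{-7 + U}$
$\frac{\frac{102}{228} - 242}{22^{2}} + \frac{a{\left(L{\left(3,-3 \right)},-18 \right)}}{357} = \frac{\frac{102}{228} - 242}{22^{2}} + \frac{\frac{1}{-7 - 18} \left(7 - 18\right)}{357} = \frac{102 \cdot \frac{1}{228} - 242}{484} + \frac{1}{-25} \left(-11\right) \frac{1}{357} = \left(\frac{17}{38} - 242\right) \frac{1}{484} + \left(- \frac{1}{25}\right) \left(-11\right) \frac{1}{357} = \left(- \frac{9179}{38}\right) \frac{1}{484} + \frac{11}{25} \cdot \frac{1}{357} = - \frac{9179}{18392} + \frac{11}{8925} = - \frac{81720263}{164148600}$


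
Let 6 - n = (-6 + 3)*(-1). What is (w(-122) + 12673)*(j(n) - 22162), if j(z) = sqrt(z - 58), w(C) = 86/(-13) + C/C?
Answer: -3649549512/13 + 164676*I*sqrt(55)/13 ≈ -2.8073e+8 + 93944.0*I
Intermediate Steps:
w(C) = -73/13 (w(C) = 86*(-1/13) + 1 = -86/13 + 1 = -73/13)
n = 3 (n = 6 - (-6 + 3)*(-1) = 6 - (-3)*(-1) = 6 - 1*3 = 6 - 3 = 3)
j(z) = sqrt(-58 + z)
(w(-122) + 12673)*(j(n) - 22162) = (-73/13 + 12673)*(sqrt(-58 + 3) - 22162) = 164676*(sqrt(-55) - 22162)/13 = 164676*(I*sqrt(55) - 22162)/13 = 164676*(-22162 + I*sqrt(55))/13 = -3649549512/13 + 164676*I*sqrt(55)/13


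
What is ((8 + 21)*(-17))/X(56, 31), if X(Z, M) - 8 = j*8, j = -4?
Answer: 493/24 ≈ 20.542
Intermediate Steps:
X(Z, M) = -24 (X(Z, M) = 8 - 4*8 = 8 - 32 = -24)
((8 + 21)*(-17))/X(56, 31) = ((8 + 21)*(-17))/(-24) = (29*(-17))*(-1/24) = -493*(-1/24) = 493/24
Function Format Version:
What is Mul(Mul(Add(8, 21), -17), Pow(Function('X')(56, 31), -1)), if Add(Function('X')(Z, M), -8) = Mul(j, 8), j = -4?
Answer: Rational(493, 24) ≈ 20.542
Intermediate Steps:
Function('X')(Z, M) = -24 (Function('X')(Z, M) = Add(8, Mul(-4, 8)) = Add(8, -32) = -24)
Mul(Mul(Add(8, 21), -17), Pow(Function('X')(56, 31), -1)) = Mul(Mul(Add(8, 21), -17), Pow(-24, -1)) = Mul(Mul(29, -17), Rational(-1, 24)) = Mul(-493, Rational(-1, 24)) = Rational(493, 24)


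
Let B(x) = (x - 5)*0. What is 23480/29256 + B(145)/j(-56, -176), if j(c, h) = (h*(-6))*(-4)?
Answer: 2935/3657 ≈ 0.80257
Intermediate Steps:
j(c, h) = 24*h (j(c, h) = -6*h*(-4) = 24*h)
B(x) = 0 (B(x) = (-5 + x)*0 = 0)
23480/29256 + B(145)/j(-56, -176) = 23480/29256 + 0/((24*(-176))) = 23480*(1/29256) + 0/(-4224) = 2935/3657 + 0*(-1/4224) = 2935/3657 + 0 = 2935/3657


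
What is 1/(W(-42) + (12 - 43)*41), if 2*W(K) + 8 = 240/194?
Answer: -97/123615 ≈ -0.00078469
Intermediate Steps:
W(K) = -328/97 (W(K) = -4 + (240/194)/2 = -4 + (240*(1/194))/2 = -4 + (½)*(120/97) = -4 + 60/97 = -328/97)
1/(W(-42) + (12 - 43)*41) = 1/(-328/97 + (12 - 43)*41) = 1/(-328/97 - 31*41) = 1/(-328/97 - 1271) = 1/(-123615/97) = -97/123615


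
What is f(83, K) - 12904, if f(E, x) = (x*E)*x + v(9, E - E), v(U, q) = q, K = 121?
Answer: 1202299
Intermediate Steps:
f(E, x) = E*x² (f(E, x) = (x*E)*x + (E - E) = (E*x)*x + 0 = E*x² + 0 = E*x²)
f(83, K) - 12904 = 83*121² - 12904 = 83*14641 - 12904 = 1215203 - 12904 = 1202299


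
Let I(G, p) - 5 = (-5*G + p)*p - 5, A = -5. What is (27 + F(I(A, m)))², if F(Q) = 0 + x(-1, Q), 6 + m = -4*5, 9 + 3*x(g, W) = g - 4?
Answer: 4489/9 ≈ 498.78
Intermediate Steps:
x(g, W) = -13/3 + g/3 (x(g, W) = -3 + (g - 4)/3 = -3 + (-4 + g)/3 = -3 + (-4/3 + g/3) = -13/3 + g/3)
m = -26 (m = -6 - 4*5 = -6 - 20 = -26)
I(G, p) = p*(p - 5*G) (I(G, p) = 5 + ((-5*G + p)*p - 5) = 5 + ((p - 5*G)*p - 5) = 5 + (p*(p - 5*G) - 5) = 5 + (-5 + p*(p - 5*G)) = p*(p - 5*G))
F(Q) = -14/3 (F(Q) = 0 + (-13/3 + (⅓)*(-1)) = 0 + (-13/3 - ⅓) = 0 - 14/3 = -14/3)
(27 + F(I(A, m)))² = (27 - 14/3)² = (67/3)² = 4489/9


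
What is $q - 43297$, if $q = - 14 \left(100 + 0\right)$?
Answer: $-44697$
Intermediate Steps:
$q = -1400$ ($q = \left(-14\right) 100 = -1400$)
$q - 43297 = -1400 - 43297 = -44697$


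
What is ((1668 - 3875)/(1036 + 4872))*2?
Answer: -2207/2954 ≈ -0.74712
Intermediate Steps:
((1668 - 3875)/(1036 + 4872))*2 = -2207/5908*2 = -2207/2954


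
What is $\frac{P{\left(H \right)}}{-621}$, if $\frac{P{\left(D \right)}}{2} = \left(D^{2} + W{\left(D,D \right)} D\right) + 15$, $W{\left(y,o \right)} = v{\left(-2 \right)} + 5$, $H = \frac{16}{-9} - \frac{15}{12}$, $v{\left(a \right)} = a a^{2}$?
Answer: $- \frac{43093}{402408} \approx -0.10709$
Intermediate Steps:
$v{\left(a \right)} = a^{3}$
$H = - \frac{109}{36}$ ($H = 16 \left(- \frac{1}{9}\right) - \frac{5}{4} = - \frac{16}{9} - \frac{5}{4} = - \frac{109}{36} \approx -3.0278$)
$W{\left(y,o \right)} = -3$ ($W{\left(y,o \right)} = \left(-2\right)^{3} + 5 = -8 + 5 = -3$)
$P{\left(D \right)} = 30 - 6 D + 2 D^{2}$ ($P{\left(D \right)} = 2 \left(\left(D^{2} - 3 D\right) + 15\right) = 2 \left(15 + D^{2} - 3 D\right) = 30 - 6 D + 2 D^{2}$)
$\frac{P{\left(H \right)}}{-621} = \frac{30 - - \frac{109}{6} + 2 \left(- \frac{109}{36}\right)^{2}}{-621} = \left(30 + \frac{109}{6} + 2 \cdot \frac{11881}{1296}\right) \left(- \frac{1}{621}\right) = \left(30 + \frac{109}{6} + \frac{11881}{648}\right) \left(- \frac{1}{621}\right) = \frac{43093}{648} \left(- \frac{1}{621}\right) = - \frac{43093}{402408}$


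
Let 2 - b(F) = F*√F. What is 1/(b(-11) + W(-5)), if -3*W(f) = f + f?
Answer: 48/12235 - 99*I*√11/12235 ≈ 0.0039232 - 0.026837*I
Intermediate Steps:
W(f) = -2*f/3 (W(f) = -(f + f)/3 = -2*f/3)
b(F) = 2 - F^(3/2) (b(F) = 2 - F*√F = 2 - F^(3/2))
1/(b(-11) + W(-5)) = 1/((2 - (-11)^(3/2)) - ⅔*(-5)) = 1/((2 - (-11)*I*√11) + 10/3) = 1/((2 + 11*I*√11) + 10/3) = 1/(16/3 + 11*I*√11)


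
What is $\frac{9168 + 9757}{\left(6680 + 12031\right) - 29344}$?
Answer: $- \frac{18925}{10633} \approx -1.7798$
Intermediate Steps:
$\frac{9168 + 9757}{\left(6680 + 12031\right) - 29344} = \frac{18925}{18711 - 29344} = \frac{18925}{-10633} = 18925 \left(- \frac{1}{10633}\right) = - \frac{18925}{10633}$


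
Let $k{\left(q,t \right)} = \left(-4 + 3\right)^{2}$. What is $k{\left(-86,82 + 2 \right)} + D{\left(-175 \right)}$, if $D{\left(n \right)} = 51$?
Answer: $52$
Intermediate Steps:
$k{\left(q,t \right)} = 1$ ($k{\left(q,t \right)} = \left(-1\right)^{2} = 1$)
$k{\left(-86,82 + 2 \right)} + D{\left(-175 \right)} = 1 + 51 = 52$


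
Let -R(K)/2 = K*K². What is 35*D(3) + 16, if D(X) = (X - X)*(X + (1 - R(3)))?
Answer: 16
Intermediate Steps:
R(K) = -2*K³ (R(K) = -2*K*K² = -2*K³)
D(X) = 0 (D(X) = (X - X)*(X + (1 - (-2)*3³)) = 0*(X + (1 - (-2)*27)) = 0*(X + (1 - 1*(-54))) = 0*(X + (1 + 54)) = 0*(X + 55) = 0*(55 + X) = 0)
35*D(3) + 16 = 35*0 + 16 = 0 + 16 = 16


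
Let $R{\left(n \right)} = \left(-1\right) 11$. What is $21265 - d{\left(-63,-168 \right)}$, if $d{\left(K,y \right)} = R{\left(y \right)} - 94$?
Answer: $21370$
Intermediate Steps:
$R{\left(n \right)} = -11$
$d{\left(K,y \right)} = -105$ ($d{\left(K,y \right)} = -11 - 94 = -105$)
$21265 - d{\left(-63,-168 \right)} = 21265 - -105 = 21265 + 105 = 21370$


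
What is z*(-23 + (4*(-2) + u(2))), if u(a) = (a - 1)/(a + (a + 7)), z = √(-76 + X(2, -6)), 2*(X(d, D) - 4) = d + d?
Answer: -340*I*√70/11 ≈ -258.6*I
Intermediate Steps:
X(d, D) = 4 + d (X(d, D) = 4 + (d + d)/2 = 4 + (2*d)/2 = 4 + d)
z = I*√70 (z = √(-76 + (4 + 2)) = √(-76 + 6) = √(-70) = I*√70 ≈ 8.3666*I)
u(a) = (-1 + a)/(7 + 2*a) (u(a) = (-1 + a)/(a + (7 + a)) = (-1 + a)/(7 + 2*a))
z*(-23 + (4*(-2) + u(2))) = (I*√70)*(-23 + (4*(-2) + (-1 + 2)/(7 + 2*2))) = (I*√70)*(-23 + (-8 + 1/(7 + 4))) = (I*√70)*(-23 + (-8 + 1/11)) = (I*√70)*(-23 - 87/11) = (I*√70)*(-340/11) = -340*I*√70/11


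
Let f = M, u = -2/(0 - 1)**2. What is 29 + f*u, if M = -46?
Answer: 121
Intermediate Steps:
u = -2 (u = -2/((-1)**2) = -2/1 = -2*1 = -2)
f = -46
29 + f*u = 29 - 46*(-2) = 29 + 92 = 121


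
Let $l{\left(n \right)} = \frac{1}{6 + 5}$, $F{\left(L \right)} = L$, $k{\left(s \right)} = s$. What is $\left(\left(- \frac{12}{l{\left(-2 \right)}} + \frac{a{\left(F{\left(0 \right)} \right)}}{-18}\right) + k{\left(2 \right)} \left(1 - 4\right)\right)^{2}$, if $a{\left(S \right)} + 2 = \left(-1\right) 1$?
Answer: $\frac{683929}{36} \approx 18998.0$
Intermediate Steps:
$a{\left(S \right)} = -3$ ($a{\left(S \right)} = -2 - 1 = -3$)
$l{\left(n \right)} = \frac{1}{11}$
$\left(\left(- \frac{12}{l{\left(-2 \right)}} + \frac{a{\left(F{\left(0 \right)} \right)}}{-18}\right) + k{\left(2 \right)} \left(1 - 4\right)\right)^{2} = \left(\left(- 12 \frac{1}{\frac{1}{11}} - \frac{3}{-18}\right) + 2 \left(1 - 4\right)\right)^{2} = \left(\left(\left(-12\right) 11 - - \frac{1}{6}\right) + 2 \left(-3\right)\right)^{2} = \left(\left(-132 + \frac{1}{6}\right) - 6\right)^{2} = \left(- \frac{791}{6} - 6\right)^{2} = \left(- \frac{827}{6}\right)^{2} = \frac{683929}{36}$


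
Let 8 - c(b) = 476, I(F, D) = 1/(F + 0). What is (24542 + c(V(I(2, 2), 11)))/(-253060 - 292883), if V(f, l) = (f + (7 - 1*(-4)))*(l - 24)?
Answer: -24074/545943 ≈ -0.044096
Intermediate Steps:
I(F, D) = 1/F
V(f, l) = (-24 + l)*(11 + f) (V(f, l) = (f + (7 + 4))*(-24 + l) = (f + 11)*(-24 + l) = (11 + f)*(-24 + l) = (-24 + l)*(11 + f))
c(b) = -468 (c(b) = 8 - 1*476 = 8 - 476 = -468)
(24542 + c(V(I(2, 2), 11)))/(-253060 - 292883) = (24542 - 468)/(-253060 - 292883) = 24074/(-545943) = 24074*(-1/545943) = -24074/545943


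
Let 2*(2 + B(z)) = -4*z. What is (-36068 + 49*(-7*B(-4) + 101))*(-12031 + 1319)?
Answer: 355392024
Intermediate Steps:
B(z) = -2 - 2*z (B(z) = -2 + (-4*z)/2 = -2 - 2*z)
(-36068 + 49*(-7*B(-4) + 101))*(-12031 + 1319) = (-36068 + 49*(-7*(-2 - 2*(-4)) + 101))*(-12031 + 1319) = (-36068 + 49*(-7*(-2 + 8) + 101))*(-10712) = (-36068 + 49*(-7*6 + 101))*(-10712) = (-36068 + 49*(-42 + 101))*(-10712) = (-36068 + 49*59)*(-10712) = (-36068 + 2891)*(-10712) = -33177*(-10712) = 355392024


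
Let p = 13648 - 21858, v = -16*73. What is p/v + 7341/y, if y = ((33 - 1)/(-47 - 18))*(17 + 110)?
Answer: -32747705/296672 ≈ -110.38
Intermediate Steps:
v = -1168
p = -8210
y = -4064/65 (y = (32/(-65))*127 = (32*(-1/65))*127 = -32/65*127 = -4064/65 ≈ -62.523)
p/v + 7341/y = -8210/(-1168) + 7341/(-4064/65) = -8210*(-1/1168) + 7341*(-65/4064) = 4105/584 - 477165/4064 = -32747705/296672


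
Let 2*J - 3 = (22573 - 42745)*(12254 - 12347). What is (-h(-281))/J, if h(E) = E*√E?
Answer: 562*I*√281/1875999 ≈ 0.0050218*I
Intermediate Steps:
h(E) = E^(3/2)
J = 1875999/2 (J = 3/2 + ((22573 - 42745)*(12254 - 12347))/2 = 3/2 + (-20172*(-93))/2 = 3/2 + (½)*1875996 = 3/2 + 937998 = 1875999/2 ≈ 9.3800e+5)
(-h(-281))/J = (-(-281)^(3/2))/(1875999/2) = -(-281)*I*√281*(2/1875999) = (281*I*√281)*(2/1875999) = 562*I*√281/1875999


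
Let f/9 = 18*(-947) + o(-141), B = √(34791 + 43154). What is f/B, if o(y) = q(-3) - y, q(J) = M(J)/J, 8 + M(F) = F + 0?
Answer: -152112*√77945/77945 ≈ -544.84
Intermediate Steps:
M(F) = -8 + F (M(F) = -8 + (F + 0) = -8 + F)
q(J) = (-8 + J)/J
B = √77945 ≈ 279.19
o(y) = 11/3 - y (o(y) = (-8 - 3)/(-3) - y = -⅓*(-11) - y = 11/3 - y)
f = -152112 (f = 9*(18*(-947) + (11/3 - 1*(-141))) = 9*(-17046 + (11/3 + 141)) = 9*(-17046 + 434/3) = 9*(-50704/3) = -152112)
f/B = -152112*√77945/77945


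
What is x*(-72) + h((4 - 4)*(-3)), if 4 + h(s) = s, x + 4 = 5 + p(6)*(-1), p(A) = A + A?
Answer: 788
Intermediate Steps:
p(A) = 2*A
x = -11 (x = -4 + (5 + (2*6)*(-1)) = -4 + (5 + 12*(-1)) = -4 + (5 - 12) = -4 - 7 = -11)
h(s) = -4 + s
x*(-72) + h((4 - 4)*(-3)) = -11*(-72) + (-4 + (4 - 4)*(-3)) = 792 + (-4 + 0*(-3)) = 792 + (-4 + 0) = 792 - 4 = 788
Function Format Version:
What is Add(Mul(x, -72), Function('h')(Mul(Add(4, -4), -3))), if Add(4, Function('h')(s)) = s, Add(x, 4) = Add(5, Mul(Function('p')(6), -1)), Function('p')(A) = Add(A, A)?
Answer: 788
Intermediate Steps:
Function('p')(A) = Mul(2, A)
x = -11 (x = Add(-4, Add(5, Mul(Mul(2, 6), -1))) = Add(-4, Add(5, Mul(12, -1))) = Add(-4, Add(5, -12)) = Add(-4, -7) = -11)
Function('h')(s) = Add(-4, s)
Add(Mul(x, -72), Function('h')(Mul(Add(4, -4), -3))) = Add(Mul(-11, -72), Add(-4, Mul(Add(4, -4), -3))) = Add(792, Add(-4, Mul(0, -3))) = Add(792, Add(-4, 0)) = Add(792, -4) = 788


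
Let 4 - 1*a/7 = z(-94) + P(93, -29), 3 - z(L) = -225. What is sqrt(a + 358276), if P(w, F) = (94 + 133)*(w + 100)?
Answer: 3*sqrt(5559) ≈ 223.68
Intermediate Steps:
P(w, F) = 22700 + 227*w (P(w, F) = 227*(100 + w) = 22700 + 227*w)
z(L) = 228 (z(L) = 3 - 1*(-225) = 3 + 225 = 228)
a = -308245 (a = 28 - 7*(228 + (22700 + 227*93)) = 28 - 7*(228 + (22700 + 21111)) = 28 - 7*(228 + 43811) = 28 - 7*44039 = 28 - 308273 = -308245)
sqrt(a + 358276) = sqrt(-308245 + 358276) = sqrt(50031) = 3*sqrt(5559)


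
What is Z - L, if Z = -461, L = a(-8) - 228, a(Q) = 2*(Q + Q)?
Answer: -201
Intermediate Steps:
a(Q) = 4*Q (a(Q) = 2*(2*Q) = 4*Q)
L = -260 (L = 4*(-8) - 228 = -32 - 228 = -260)
Z - L = -461 - 1*(-260) = -461 + 260 = -201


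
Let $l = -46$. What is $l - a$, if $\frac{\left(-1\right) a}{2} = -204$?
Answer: $-454$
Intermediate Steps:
$a = 408$ ($a = \left(-2\right) \left(-204\right) = 408$)
$l - a = -46 - 408 = -454$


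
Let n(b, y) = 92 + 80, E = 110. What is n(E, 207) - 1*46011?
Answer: -45839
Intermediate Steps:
n(b, y) = 172
n(E, 207) - 1*46011 = 172 - 1*46011 = 172 - 46011 = -45839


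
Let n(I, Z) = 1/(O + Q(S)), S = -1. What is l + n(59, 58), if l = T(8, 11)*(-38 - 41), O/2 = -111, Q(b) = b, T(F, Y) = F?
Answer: -140937/223 ≈ -632.00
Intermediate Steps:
O = -222 (O = 2*(-111) = -222)
l = -632 (l = 8*(-38 - 41) = 8*(-79) = -632)
n(I, Z) = -1/223 (n(I, Z) = 1/(-222 - 1) = 1/(-223) = -1/223)
l + n(59, 58) = -632 - 1/223 = -140937/223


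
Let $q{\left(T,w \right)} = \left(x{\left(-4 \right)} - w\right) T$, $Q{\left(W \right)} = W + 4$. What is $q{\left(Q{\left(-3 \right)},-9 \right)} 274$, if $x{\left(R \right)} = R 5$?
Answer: $-3014$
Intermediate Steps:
$x{\left(R \right)} = 5 R$
$Q{\left(W \right)} = 4 + W$
$q{\left(T,w \right)} = T \left(-20 - w\right)$ ($q{\left(T,w \right)} = \left(5 \left(-4\right) - w\right) T = \left(-20 - w\right) T = T \left(-20 - w\right)$)
$q{\left(Q{\left(-3 \right)},-9 \right)} 274 = - \left(4 - 3\right) \left(20 - 9\right) 274 = \left(-1\right) 1 \cdot 11 \cdot 274 = \left(-11\right) 274 = -3014$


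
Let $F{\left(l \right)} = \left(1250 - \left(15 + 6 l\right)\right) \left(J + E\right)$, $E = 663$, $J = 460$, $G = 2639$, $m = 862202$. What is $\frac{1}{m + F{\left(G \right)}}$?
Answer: $- \frac{1}{15532475} \approx -6.4381 \cdot 10^{-8}$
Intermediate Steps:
$F{\left(l \right)} = 1386905 - 6738 l$ ($F{\left(l \right)} = \left(1250 - \left(15 + 6 l\right)\right) \left(460 + 663\right) = \left(1250 - \left(15 + 6 l\right)\right) 1123 = \left(1235 - 6 l\right) 1123 = 1386905 - 6738 l$)
$\frac{1}{m + F{\left(G \right)}} = \frac{1}{862202 + \left(1386905 - 17781582\right)} = \frac{1}{862202 - 16394677} = \frac{1}{-15532475} = - \frac{1}{15532475}$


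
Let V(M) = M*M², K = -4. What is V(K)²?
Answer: 4096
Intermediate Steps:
V(M) = M³
V(K)² = ((-4)³)² = (-64)² = 4096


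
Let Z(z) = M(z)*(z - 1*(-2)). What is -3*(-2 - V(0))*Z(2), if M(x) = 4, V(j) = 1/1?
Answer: 144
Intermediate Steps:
V(j) = 1
Z(z) = 8 + 4*z (Z(z) = 4*(z - 1*(-2)) = 4*(z + 2) = 4*(2 + z) = 8 + 4*z)
-3*(-2 - V(0))*Z(2) = -3*(-2 - 1*1)*(8 + 4*2) = -3*(-2 - 1)*(8 + 8) = -(-9)*16 = -3*(-48) = 144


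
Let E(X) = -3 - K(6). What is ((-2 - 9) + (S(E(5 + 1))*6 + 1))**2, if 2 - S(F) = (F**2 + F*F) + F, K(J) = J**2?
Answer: 324576256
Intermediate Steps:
E(X) = -39 (E(X) = -3 - 1*6**2 = -3 - 1*36 = -3 - 36 = -39)
S(F) = 2 - F - 2*F**2 (S(F) = 2 - ((F**2 + F*F) + F) = 2 - ((F**2 + F**2) + F) = 2 - (2*F**2 + F) = 2 - (F + 2*F**2) = 2 + (-F - 2*F**2) = 2 - F - 2*F**2)
((-2 - 9) + (S(E(5 + 1))*6 + 1))**2 = ((-2 - 9) + ((2 - 1*(-39) - 2*(-39)**2)*6 + 1))**2 = (-11 + ((2 + 39 - 2*1521)*6 + 1))**2 = (-11 + ((2 + 39 - 3042)*6 + 1))**2 = (-11 + (-3001*6 + 1))**2 = (-11 + (-18006 + 1))**2 = (-11 - 18005)**2 = (-18016)**2 = 324576256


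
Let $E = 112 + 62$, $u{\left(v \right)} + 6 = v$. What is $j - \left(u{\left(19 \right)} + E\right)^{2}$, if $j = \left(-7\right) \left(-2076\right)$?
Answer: $-20437$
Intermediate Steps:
$u{\left(v \right)} = -6 + v$
$E = 174$
$j = 14532$
$j - \left(u{\left(19 \right)} + E\right)^{2} = 14532 - \left(\left(-6 + 19\right) + 174\right)^{2} = 14532 - \left(13 + 174\right)^{2} = 14532 - 187^{2} = 14532 - 34969 = -20437$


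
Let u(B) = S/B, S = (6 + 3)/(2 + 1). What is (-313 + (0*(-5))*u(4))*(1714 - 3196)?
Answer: 463866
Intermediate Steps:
S = 3 (S = 9/3 = 9*(⅓) = 3)
u(B) = 3/B
(-313 + (0*(-5))*u(4))*(1714 - 3196) = (-313 + (0*(-5))*(3/4))*(1714 - 3196) = (-313 + 0*(3*(¼)))*(-1482) = (-313 + 0*(¾))*(-1482) = (-313 + 0)*(-1482) = -313*(-1482) = 463866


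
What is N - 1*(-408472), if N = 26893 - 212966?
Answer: 222399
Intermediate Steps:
N = -186073
N - 1*(-408472) = -186073 - 1*(-408472) = -186073 + 408472 = 222399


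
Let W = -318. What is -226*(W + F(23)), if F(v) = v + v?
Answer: 61472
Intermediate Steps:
F(v) = 2*v
-226*(W + F(23)) = -226*(-318 + 2*23) = -226*(-318 + 46) = -226*(-272) = 61472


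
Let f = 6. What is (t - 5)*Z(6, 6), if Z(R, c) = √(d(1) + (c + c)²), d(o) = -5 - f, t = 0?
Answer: -5*√133 ≈ -57.663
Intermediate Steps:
d(o) = -11 (d(o) = -5 - 1*6 = -5 - 6 = -11)
Z(R, c) = √(-11 + 4*c²) (Z(R, c) = √(-11 + (c + c)²) = √(-11 + (2*c)²) = √(-11 + 4*c²))
(t - 5)*Z(6, 6) = (0 - 5)*√(-11 + 4*6²) = -5*√(-11 + 4*36) = -5*√(-11 + 144) = -5*√133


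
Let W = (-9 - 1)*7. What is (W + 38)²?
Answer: 1024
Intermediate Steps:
W = -70 (W = -10*7 = -70)
(W + 38)² = (-70 + 38)² = (-32)² = 1024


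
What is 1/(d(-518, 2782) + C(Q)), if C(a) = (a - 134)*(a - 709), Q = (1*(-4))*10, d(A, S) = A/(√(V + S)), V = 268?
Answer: 14196225/1850137209767 + 185*√122/3700274419534 ≈ 7.6736e-6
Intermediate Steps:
d(A, S) = A/√(268 + S) (d(A, S) = A/(√(268 + S)) = A/√(268 + S))
Q = -40 (Q = -4*10 = -40)
C(a) = (-709 + a)*(-134 + a) (C(a) = (-134 + a)*(-709 + a) = (-709 + a)*(-134 + a))
1/(d(-518, 2782) + C(Q)) = 1/(-518/√(268 + 2782) + (95006 + (-40)² - 843*(-40))) = 1/(-259*√122/305 + (95006 + 1600 + 33720)) = 1/(-259*√122/305 + 130326) = 1/(130326 - 259*√122/305)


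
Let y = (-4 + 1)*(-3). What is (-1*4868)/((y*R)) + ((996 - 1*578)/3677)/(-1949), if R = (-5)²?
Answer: -34886484614/1612456425 ≈ -21.636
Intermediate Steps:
R = 25
y = 9 (y = -3*(-3) = 9)
(-1*4868)/((y*R)) + ((996 - 1*578)/3677)/(-1949) = (-1*4868)/((9*25)) + ((996 - 1*578)/3677)/(-1949) = -4868/225 + ((996 - 578)*(1/3677))*(-1/1949) = -4868*1/225 + (418*(1/3677))*(-1/1949) = -4868/225 + (418/3677)*(-1/1949) = -4868/225 - 418/7166473 = -34886484614/1612456425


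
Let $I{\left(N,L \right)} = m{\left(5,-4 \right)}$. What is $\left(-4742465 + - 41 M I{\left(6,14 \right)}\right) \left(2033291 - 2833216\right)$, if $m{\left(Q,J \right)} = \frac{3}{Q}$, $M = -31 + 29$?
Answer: $3793576958815$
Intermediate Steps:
$M = -2$
$I{\left(N,L \right)} = \frac{3}{5}$
$\left(-4742465 + - 41 M I{\left(6,14 \right)}\right) \left(2033291 - 2833216\right) = \left(-4742465 + \left(-41\right) \left(-2\right) \frac{3}{5}\right) \left(2033291 - 2833216\right) = \left(-4742465 + 82 \cdot \frac{3}{5}\right) \left(-799925\right) = \left(-4742465 + \frac{246}{5}\right) \left(-799925\right) = \left(- \frac{23712079}{5}\right) \left(-799925\right) = 3793576958815$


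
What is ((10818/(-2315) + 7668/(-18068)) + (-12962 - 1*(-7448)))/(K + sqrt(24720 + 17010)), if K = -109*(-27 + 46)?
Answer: 119522382949401/44413515266905 + 57712401231*sqrt(41730)/44413515266905 ≈ 2.9566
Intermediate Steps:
K = -2071 (K = -109*19 = -2071)
((10818/(-2315) + 7668/(-18068)) + (-12962 - 1*(-7448)))/(K + sqrt(24720 + 17010)) = ((10818/(-2315) + 7668/(-18068)) + (-12962 - 1*(-7448)))/(-2071 + sqrt(24720 + 17010)) = ((10818*(-1/2315) + 7668*(-1/18068)) + (-12962 + 7448))/(-2071 + sqrt(41730)) = ((-10818/2315 - 1917/4517) - 5514)/(-2071 + sqrt(41730)) = (-53302761/10456855 - 5514)/(-2071 + sqrt(41730)) = -57712401231/(10456855*(-2071 + sqrt(41730)))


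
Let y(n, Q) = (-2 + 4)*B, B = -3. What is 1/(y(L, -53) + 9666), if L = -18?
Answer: 1/9660 ≈ 0.00010352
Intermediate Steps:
y(n, Q) = -6 (y(n, Q) = (-2 + 4)*(-3) = 2*(-3) = -6)
1/(y(L, -53) + 9666) = 1/(-6 + 9666) = 1/9660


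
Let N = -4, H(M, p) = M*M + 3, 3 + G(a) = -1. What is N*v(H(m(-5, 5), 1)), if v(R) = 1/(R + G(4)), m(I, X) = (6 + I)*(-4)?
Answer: -4/15 ≈ -0.26667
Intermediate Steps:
m(I, X) = -24 - 4*I
G(a) = -4 (G(a) = -3 - 1 = -4)
H(M, p) = 3 + M**2 (H(M, p) = M**2 + 3 = 3 + M**2)
v(R) = 1/(-4 + R) (v(R) = 1/(R - 4) = 1/(-4 + R))
N*v(H(m(-5, 5), 1)) = -4/(-4 + (3 + (-24 - 4*(-5))**2)) = -4/(-4 + (3 + (-24 + 20)**2)) = -4/(-4 + (3 + (-4)**2)) = -4/(-4 + (3 + 16)) = -4/(-4 + 19) = -4/15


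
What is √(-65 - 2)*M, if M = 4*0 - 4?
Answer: -4*I*√67 ≈ -32.741*I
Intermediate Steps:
M = -4 (M = 0 - 4 = -4)
√(-65 - 2)*M = √(-65 - 2)*(-4) = √(-67)*(-4) = (I*√67)*(-4) = -4*I*√67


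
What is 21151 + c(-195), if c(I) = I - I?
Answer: 21151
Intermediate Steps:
c(I) = 0
21151 + c(-195) = 21151 + 0 = 21151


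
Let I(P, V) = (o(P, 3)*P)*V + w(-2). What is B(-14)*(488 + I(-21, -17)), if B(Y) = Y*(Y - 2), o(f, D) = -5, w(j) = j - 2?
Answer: -291424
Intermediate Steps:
w(j) = -2 + j
B(Y) = Y*(-2 + Y)
I(P, V) = -4 - 5*P*V (I(P, V) = (-5*P)*V + (-2 - 2) = -5*P*V - 4 = -4 - 5*P*V)
B(-14)*(488 + I(-21, -17)) = (-14*(-2 - 14))*(488 + (-4 - 5*(-21)*(-17))) = (-14*(-16))*(488 + (-4 - 1785)) = 224*(488 - 1789) = 224*(-1301) = -291424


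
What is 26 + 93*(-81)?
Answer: -7507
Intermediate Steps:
26 + 93*(-81) = 26 - 7533 = -7507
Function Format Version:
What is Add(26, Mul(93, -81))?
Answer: -7507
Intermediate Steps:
Add(26, Mul(93, -81)) = Add(26, -7533) = -7507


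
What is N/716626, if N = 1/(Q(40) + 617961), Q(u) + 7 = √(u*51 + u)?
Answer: 308977/136827961980971268 - √130/68413980990485634 ≈ 2.2580e-12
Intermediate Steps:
Q(u) = -7 + 2*√13*√u (Q(u) = -7 + √(u*51 + u) = -7 + √(51*u + u) = -7 + √(52*u) = -7 + 2*√13*√u)
N = 1/(617954 + 4*√130) (N = 1/((-7 + 2*√13*√40) + 617961) = 1/((-7 + 2*√13*(2*√10)) + 617961) = 1/((-7 + 4*√130) + 617961) = 1/(617954 + 4*√130) ≈ 1.6181e-6)
N/716626 = (308977/190933572018 - √130/95466786009)/716626 = (308977/190933572018 - √130/95466786009)*(1/716626) = 308977/136827961980971268 - √130/68413980990485634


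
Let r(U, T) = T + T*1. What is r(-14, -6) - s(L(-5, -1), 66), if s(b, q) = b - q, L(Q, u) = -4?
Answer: 58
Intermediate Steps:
r(U, T) = 2*T (r(U, T) = T + T = 2*T)
r(-14, -6) - s(L(-5, -1), 66) = 2*(-6) - (-4 - 1*66) = -12 - (-4 - 66) = -12 - 1*(-70) = -12 + 70 = 58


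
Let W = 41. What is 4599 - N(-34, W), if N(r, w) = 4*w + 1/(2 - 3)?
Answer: 4436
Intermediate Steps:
N(r, w) = -1 + 4*w (N(r, w) = 4*w + 1/(-1) = 4*w - 1 = -1 + 4*w)
4599 - N(-34, W) = 4599 - (-1 + 4*41) = 4599 - (-1 + 164) = 4599 - 1*163 = 4599 - 163 = 4436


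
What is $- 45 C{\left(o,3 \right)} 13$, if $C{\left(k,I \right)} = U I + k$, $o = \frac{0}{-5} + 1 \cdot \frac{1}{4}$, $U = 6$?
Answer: $- \frac{42705}{4} \approx -10676.0$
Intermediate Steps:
$o = \frac{1}{4}$ ($o = 0 \left(- \frac{1}{5}\right) + 1 \cdot \frac{1}{4} = 0 + \frac{1}{4} = \frac{1}{4} \approx 0.25$)
$C{\left(k,I \right)} = k + 6 I$ ($C{\left(k,I \right)} = 6 I + k = k + 6 I$)
$- 45 C{\left(o,3 \right)} 13 = - 45 \left(\frac{1}{4} + 6 \cdot 3\right) 13 = - 45 \left(\frac{1}{4} + 18\right) 13 = \left(-45\right) \frac{73}{4} \cdot 13 = \left(- \frac{3285}{4}\right) 13 = - \frac{42705}{4}$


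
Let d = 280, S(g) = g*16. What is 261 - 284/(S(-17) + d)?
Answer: 451/2 ≈ 225.50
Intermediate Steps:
S(g) = 16*g
261 - 284/(S(-17) + d) = 261 - 284/(16*(-17) + 280) = 261 - 284/(-272 + 280) = 261 - 284/8 = 261 - 284*⅛ = 261 - 71/2 = 451/2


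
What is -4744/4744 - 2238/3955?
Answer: -6193/3955 ≈ -1.5659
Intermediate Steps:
-4744/4744 - 2238/3955 = -4744*1/4744 - 2238*1/3955 = -1 - 2238/3955 = -6193/3955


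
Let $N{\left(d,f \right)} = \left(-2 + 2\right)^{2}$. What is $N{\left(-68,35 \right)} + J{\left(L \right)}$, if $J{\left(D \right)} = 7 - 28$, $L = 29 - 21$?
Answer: $-21$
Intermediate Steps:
$N{\left(d,f \right)} = 0$ ($N{\left(d,f \right)} = 0^{2} = 0$)
$L = 8$
$J{\left(D \right)} = -21$
$N{\left(-68,35 \right)} + J{\left(L \right)} = 0 - 21 = -21$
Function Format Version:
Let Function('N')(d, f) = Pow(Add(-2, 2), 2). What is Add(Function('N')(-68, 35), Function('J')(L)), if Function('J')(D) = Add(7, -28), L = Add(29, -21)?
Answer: -21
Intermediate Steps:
Function('N')(d, f) = 0 (Function('N')(d, f) = Pow(0, 2) = 0)
L = 8
Function('J')(D) = -21
Add(Function('N')(-68, 35), Function('J')(L)) = Add(0, -21) = -21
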